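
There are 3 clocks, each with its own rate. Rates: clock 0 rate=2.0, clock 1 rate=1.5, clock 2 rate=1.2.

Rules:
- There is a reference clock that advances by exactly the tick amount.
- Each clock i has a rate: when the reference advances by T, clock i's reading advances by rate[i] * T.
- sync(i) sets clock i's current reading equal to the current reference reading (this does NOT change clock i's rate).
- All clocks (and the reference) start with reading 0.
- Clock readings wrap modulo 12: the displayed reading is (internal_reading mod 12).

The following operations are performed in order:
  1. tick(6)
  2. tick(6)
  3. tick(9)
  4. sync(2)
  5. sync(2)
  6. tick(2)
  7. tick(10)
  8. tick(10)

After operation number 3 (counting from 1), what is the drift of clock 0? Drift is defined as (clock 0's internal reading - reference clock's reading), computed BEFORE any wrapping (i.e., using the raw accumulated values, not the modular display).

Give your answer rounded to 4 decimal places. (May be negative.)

Answer: 21.0000

Derivation:
After op 1 tick(6): ref=6.0000 raw=[12.0000 9.0000 7.2000]
After op 2 tick(6): ref=12.0000 raw=[24.0000 18.0000 14.4000]
After op 3 tick(9): ref=21.0000 raw=[42.0000 31.5000 25.2000]
Drift of clock 0 after op 3: 42.0000 - 21.0000 = 21.0000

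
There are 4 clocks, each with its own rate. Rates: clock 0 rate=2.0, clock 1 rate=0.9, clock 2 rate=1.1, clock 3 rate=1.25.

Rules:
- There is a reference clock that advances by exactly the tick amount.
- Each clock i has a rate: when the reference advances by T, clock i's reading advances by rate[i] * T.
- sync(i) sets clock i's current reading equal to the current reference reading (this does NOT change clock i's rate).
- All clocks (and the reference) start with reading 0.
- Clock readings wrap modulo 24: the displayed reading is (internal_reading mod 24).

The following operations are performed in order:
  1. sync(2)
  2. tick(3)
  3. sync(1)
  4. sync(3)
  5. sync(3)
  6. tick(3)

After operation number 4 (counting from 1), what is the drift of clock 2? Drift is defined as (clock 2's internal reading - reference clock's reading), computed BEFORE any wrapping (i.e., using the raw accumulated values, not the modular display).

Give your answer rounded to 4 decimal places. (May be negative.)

After op 1 sync(2): ref=0.0000 raw=[0.0000 0.0000 0.0000 0.0000]
After op 2 tick(3): ref=3.0000 raw=[6.0000 2.7000 3.3000 3.7500]
After op 3 sync(1): ref=3.0000 raw=[6.0000 3.0000 3.3000 3.7500]
After op 4 sync(3): ref=3.0000 raw=[6.0000 3.0000 3.3000 3.0000]
Drift of clock 2 after op 4: 3.3000 - 3.0000 = 0.3000

Answer: 0.3000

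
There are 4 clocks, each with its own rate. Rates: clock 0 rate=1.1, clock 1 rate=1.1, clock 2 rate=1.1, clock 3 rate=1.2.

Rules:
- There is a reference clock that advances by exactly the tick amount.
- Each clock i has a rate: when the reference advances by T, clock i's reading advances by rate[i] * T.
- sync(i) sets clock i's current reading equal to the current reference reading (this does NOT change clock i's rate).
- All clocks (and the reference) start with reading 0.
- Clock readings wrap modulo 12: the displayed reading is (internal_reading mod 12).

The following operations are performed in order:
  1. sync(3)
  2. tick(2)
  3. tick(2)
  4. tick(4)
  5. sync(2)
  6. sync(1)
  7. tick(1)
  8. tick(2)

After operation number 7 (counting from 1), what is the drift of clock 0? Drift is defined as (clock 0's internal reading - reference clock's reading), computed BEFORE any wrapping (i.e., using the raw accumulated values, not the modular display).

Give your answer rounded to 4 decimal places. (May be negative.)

Answer: 0.9000

Derivation:
After op 1 sync(3): ref=0.0000 raw=[0.0000 0.0000 0.0000 0.0000]
After op 2 tick(2): ref=2.0000 raw=[2.2000 2.2000 2.2000 2.4000]
After op 3 tick(2): ref=4.0000 raw=[4.4000 4.4000 4.4000 4.8000]
After op 4 tick(4): ref=8.0000 raw=[8.8000 8.8000 8.8000 9.6000]
After op 5 sync(2): ref=8.0000 raw=[8.8000 8.8000 8.0000 9.6000]
After op 6 sync(1): ref=8.0000 raw=[8.8000 8.0000 8.0000 9.6000]
After op 7 tick(1): ref=9.0000 raw=[9.9000 9.1000 9.1000 10.8000]
Drift of clock 0 after op 7: 9.9000 - 9.0000 = 0.9000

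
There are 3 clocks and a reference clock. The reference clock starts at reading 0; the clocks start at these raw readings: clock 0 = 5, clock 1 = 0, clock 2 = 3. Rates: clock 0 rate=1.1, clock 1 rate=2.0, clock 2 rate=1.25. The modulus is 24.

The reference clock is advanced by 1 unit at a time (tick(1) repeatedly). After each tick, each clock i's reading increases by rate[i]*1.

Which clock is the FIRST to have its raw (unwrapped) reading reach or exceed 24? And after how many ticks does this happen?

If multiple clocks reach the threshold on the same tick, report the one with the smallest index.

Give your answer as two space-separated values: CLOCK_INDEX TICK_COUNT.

clock 0: start=5, rate=1.1, needs 24-5 = 19; ticks = ceil(19/1.1) = ceil(17.2727) = 18; reading at tick 18 = 5 + 1.1*18 = 24.8000
clock 1: start=0, rate=2.0, needs 24-0 = 24; ticks = ceil(24/2.0) = ceil(12.0000) = 12; reading at tick 12 = 0 + 2.0*12 = 24.0000
clock 2: start=3, rate=1.25, needs 24-3 = 21; ticks = ceil(21/1.25) = ceil(16.8000) = 17; reading at tick 17 = 3 + 1.25*17 = 24.2500
Minimum tick count = 12; winners = [1]; smallest index = 1

Answer: 1 12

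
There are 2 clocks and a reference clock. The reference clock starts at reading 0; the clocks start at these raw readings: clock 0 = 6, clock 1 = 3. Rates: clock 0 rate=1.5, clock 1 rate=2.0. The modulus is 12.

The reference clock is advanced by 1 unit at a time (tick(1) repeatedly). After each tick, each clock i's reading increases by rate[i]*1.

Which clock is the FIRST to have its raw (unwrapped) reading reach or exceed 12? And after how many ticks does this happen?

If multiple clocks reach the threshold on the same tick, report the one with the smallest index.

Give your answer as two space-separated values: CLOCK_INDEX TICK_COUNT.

clock 0: start=6, rate=1.5, needs 12-6 = 6; ticks = ceil(6/1.5) = ceil(4.0000) = 4; reading at tick 4 = 6 + 1.5*4 = 12.0000
clock 1: start=3, rate=2.0, needs 12-3 = 9; ticks = ceil(9/2.0) = ceil(4.5000) = 5; reading at tick 5 = 3 + 2.0*5 = 13.0000
Minimum tick count = 4; winners = [0]; smallest index = 0

Answer: 0 4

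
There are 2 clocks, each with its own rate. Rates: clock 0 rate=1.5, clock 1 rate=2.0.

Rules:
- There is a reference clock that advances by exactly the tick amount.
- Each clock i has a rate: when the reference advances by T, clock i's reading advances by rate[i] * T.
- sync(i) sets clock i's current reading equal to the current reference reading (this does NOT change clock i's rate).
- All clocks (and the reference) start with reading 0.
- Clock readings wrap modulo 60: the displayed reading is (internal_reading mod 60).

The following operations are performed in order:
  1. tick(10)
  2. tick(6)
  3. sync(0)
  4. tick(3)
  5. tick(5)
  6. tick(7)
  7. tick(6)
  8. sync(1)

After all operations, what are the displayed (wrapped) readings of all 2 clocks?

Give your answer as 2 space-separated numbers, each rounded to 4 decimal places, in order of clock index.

After op 1 tick(10): ref=10.0000 raw=[15.0000 20.0000]
After op 2 tick(6): ref=16.0000 raw=[24.0000 32.0000]
After op 3 sync(0): ref=16.0000 raw=[16.0000 32.0000]
After op 4 tick(3): ref=19.0000 raw=[20.5000 38.0000]
After op 5 tick(5): ref=24.0000 raw=[28.0000 48.0000]
After op 6 tick(7): ref=31.0000 raw=[38.5000 62.0000]
After op 7 tick(6): ref=37.0000 raw=[47.5000 74.0000]
After op 8 sync(1): ref=37.0000 raw=[47.5000 37.0000]
Wrap final raw readings (mod 60): 47.5000 mod 60 = 47.5000; 37.0000 mod 60 = 37.0000

Answer: 47.5000 37.0000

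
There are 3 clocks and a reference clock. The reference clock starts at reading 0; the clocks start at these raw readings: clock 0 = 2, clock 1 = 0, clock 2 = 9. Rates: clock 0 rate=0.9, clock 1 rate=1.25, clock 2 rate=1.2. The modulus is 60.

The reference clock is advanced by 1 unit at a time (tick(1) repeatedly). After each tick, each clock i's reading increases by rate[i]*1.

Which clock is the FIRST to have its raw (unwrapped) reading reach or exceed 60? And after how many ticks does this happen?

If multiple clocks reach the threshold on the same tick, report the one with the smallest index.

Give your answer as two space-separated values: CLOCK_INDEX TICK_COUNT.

Answer: 2 43

Derivation:
clock 0: start=2, rate=0.9, needs 60-2 = 58; ticks = ceil(58/0.9) = ceil(64.4444) = 65; reading at tick 65 = 2 + 0.9*65 = 60.5000
clock 1: start=0, rate=1.25, needs 60-0 = 60; ticks = ceil(60/1.25) = ceil(48.0000) = 48; reading at tick 48 = 0 + 1.25*48 = 60.0000
clock 2: start=9, rate=1.2, needs 60-9 = 51; ticks = ceil(51/1.2) = ceil(42.5000) = 43; reading at tick 43 = 9 + 1.2*43 = 60.6000
Minimum tick count = 43; winners = [2]; smallest index = 2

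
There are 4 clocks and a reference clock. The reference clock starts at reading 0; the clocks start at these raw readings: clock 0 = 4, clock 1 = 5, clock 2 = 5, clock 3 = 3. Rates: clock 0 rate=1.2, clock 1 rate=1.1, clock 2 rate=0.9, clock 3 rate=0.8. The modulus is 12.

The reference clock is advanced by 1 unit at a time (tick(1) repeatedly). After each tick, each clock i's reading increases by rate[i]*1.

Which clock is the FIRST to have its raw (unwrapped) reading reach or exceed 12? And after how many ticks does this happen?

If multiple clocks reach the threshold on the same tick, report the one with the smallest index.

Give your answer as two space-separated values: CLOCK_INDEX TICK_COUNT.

Answer: 0 7

Derivation:
clock 0: start=4, rate=1.2, needs 12-4 = 8; ticks = ceil(8/1.2) = ceil(6.6667) = 7; reading at tick 7 = 4 + 1.2*7 = 12.4000
clock 1: start=5, rate=1.1, needs 12-5 = 7; ticks = ceil(7/1.1) = ceil(6.3636) = 7; reading at tick 7 = 5 + 1.1*7 = 12.7000
clock 2: start=5, rate=0.9, needs 12-5 = 7; ticks = ceil(7/0.9) = ceil(7.7778) = 8; reading at tick 8 = 5 + 0.9*8 = 12.2000
clock 3: start=3, rate=0.8, needs 12-3 = 9; ticks = ceil(9/0.8) = ceil(11.2500) = 12; reading at tick 12 = 3 + 0.8*12 = 12.6000
Minimum tick count = 7; winners = [0, 1]; smallest index = 0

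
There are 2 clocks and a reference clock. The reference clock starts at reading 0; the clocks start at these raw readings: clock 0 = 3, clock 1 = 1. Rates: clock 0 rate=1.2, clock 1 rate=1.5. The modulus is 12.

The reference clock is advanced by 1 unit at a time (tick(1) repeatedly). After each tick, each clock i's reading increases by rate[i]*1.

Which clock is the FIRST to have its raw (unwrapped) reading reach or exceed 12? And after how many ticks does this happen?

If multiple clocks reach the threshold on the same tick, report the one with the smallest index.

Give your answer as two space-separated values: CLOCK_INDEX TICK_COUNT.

clock 0: start=3, rate=1.2, needs 12-3 = 9; ticks = ceil(9/1.2) = ceil(7.5000) = 8; reading at tick 8 = 3 + 1.2*8 = 12.6000
clock 1: start=1, rate=1.5, needs 12-1 = 11; ticks = ceil(11/1.5) = ceil(7.3333) = 8; reading at tick 8 = 1 + 1.5*8 = 13.0000
Minimum tick count = 8; winners = [0, 1]; smallest index = 0

Answer: 0 8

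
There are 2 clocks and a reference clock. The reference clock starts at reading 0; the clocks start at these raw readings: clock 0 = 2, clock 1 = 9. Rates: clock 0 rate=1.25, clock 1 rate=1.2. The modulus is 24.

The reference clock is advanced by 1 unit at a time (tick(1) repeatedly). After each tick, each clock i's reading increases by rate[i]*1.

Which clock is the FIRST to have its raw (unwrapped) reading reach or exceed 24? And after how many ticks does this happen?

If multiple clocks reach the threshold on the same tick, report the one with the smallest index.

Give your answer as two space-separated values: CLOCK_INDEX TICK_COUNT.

clock 0: start=2, rate=1.25, needs 24-2 = 22; ticks = ceil(22/1.25) = ceil(17.6000) = 18; reading at tick 18 = 2 + 1.25*18 = 24.5000
clock 1: start=9, rate=1.2, needs 24-9 = 15; ticks = ceil(15/1.2) = ceil(12.5000) = 13; reading at tick 13 = 9 + 1.2*13 = 24.6000
Minimum tick count = 13; winners = [1]; smallest index = 1

Answer: 1 13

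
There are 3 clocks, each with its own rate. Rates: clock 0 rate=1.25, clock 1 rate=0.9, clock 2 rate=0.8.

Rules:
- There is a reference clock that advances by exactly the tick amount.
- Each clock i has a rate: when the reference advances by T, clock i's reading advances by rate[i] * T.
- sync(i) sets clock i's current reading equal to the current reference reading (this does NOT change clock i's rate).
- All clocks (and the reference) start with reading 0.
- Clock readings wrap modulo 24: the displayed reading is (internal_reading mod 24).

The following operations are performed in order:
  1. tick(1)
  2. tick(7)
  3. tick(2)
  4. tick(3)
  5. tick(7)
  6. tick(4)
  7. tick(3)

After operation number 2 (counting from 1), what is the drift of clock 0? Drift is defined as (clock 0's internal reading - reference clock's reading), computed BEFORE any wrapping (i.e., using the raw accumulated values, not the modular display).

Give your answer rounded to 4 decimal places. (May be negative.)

Answer: 2.0000

Derivation:
After op 1 tick(1): ref=1.0000 raw=[1.2500 0.9000 0.8000]
After op 2 tick(7): ref=8.0000 raw=[10.0000 7.2000 6.4000]
Drift of clock 0 after op 2: 10.0000 - 8.0000 = 2.0000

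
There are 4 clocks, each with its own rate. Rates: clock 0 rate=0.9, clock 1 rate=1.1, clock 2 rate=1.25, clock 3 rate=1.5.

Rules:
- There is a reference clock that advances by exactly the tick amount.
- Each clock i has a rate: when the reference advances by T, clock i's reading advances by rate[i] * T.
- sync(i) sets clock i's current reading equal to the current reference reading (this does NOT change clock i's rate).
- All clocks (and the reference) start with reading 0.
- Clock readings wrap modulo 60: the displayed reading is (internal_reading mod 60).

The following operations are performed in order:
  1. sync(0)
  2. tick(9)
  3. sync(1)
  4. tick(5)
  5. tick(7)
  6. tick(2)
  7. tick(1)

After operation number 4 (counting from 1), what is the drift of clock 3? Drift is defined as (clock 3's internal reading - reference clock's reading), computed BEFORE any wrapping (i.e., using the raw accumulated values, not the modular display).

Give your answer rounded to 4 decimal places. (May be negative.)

After op 1 sync(0): ref=0.0000 raw=[0.0000 0.0000 0.0000 0.0000]
After op 2 tick(9): ref=9.0000 raw=[8.1000 9.9000 11.2500 13.5000]
After op 3 sync(1): ref=9.0000 raw=[8.1000 9.0000 11.2500 13.5000]
After op 4 tick(5): ref=14.0000 raw=[12.6000 14.5000 17.5000 21.0000]
Drift of clock 3 after op 4: 21.0000 - 14.0000 = 7.0000

Answer: 7.0000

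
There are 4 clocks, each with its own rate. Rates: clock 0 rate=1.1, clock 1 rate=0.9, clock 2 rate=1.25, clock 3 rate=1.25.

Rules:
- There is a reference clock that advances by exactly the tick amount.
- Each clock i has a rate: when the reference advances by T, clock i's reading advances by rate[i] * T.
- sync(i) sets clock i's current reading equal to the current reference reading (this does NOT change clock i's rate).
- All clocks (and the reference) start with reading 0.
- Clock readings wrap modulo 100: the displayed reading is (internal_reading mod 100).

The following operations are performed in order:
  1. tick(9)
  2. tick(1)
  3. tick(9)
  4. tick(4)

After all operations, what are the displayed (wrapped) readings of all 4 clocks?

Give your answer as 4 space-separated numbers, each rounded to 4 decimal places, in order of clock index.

Answer: 25.3000 20.7000 28.7500 28.7500

Derivation:
After op 1 tick(9): ref=9.0000 raw=[9.9000 8.1000 11.2500 11.2500]
After op 2 tick(1): ref=10.0000 raw=[11.0000 9.0000 12.5000 12.5000]
After op 3 tick(9): ref=19.0000 raw=[20.9000 17.1000 23.7500 23.7500]
After op 4 tick(4): ref=23.0000 raw=[25.3000 20.7000 28.7500 28.7500]
Wrap final raw readings (mod 100): 25.3000 mod 100 = 25.3000; 20.7000 mod 100 = 20.7000; 28.7500 mod 100 = 28.7500; 28.7500 mod 100 = 28.7500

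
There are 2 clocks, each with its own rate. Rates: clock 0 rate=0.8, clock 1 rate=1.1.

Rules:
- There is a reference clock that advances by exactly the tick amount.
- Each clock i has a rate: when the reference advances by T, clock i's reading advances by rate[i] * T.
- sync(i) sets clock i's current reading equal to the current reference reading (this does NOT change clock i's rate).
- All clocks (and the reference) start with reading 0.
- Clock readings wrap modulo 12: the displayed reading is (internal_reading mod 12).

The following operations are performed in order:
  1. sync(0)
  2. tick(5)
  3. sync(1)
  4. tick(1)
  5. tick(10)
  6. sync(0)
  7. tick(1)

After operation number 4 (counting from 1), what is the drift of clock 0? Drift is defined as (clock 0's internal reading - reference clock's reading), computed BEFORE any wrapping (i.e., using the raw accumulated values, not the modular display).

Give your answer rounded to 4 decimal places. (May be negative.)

Answer: -1.2000

Derivation:
After op 1 sync(0): ref=0.0000 raw=[0.0000 0.0000]
After op 2 tick(5): ref=5.0000 raw=[4.0000 5.5000]
After op 3 sync(1): ref=5.0000 raw=[4.0000 5.0000]
After op 4 tick(1): ref=6.0000 raw=[4.8000 6.1000]
Drift of clock 0 after op 4: 4.8000 - 6.0000 = -1.2000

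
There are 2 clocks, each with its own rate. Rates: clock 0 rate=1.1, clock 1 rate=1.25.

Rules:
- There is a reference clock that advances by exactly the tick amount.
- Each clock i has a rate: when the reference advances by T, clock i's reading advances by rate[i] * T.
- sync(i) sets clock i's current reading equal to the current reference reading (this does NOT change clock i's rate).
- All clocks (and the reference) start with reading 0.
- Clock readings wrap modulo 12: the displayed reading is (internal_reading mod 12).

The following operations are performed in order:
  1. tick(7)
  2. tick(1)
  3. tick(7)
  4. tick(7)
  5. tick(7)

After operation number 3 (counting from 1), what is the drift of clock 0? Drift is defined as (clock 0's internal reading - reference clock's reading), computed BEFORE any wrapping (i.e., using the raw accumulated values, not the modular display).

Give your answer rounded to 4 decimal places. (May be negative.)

After op 1 tick(7): ref=7.0000 raw=[7.7000 8.7500]
After op 2 tick(1): ref=8.0000 raw=[8.8000 10.0000]
After op 3 tick(7): ref=15.0000 raw=[16.5000 18.7500]
Drift of clock 0 after op 3: 16.5000 - 15.0000 = 1.5000

Answer: 1.5000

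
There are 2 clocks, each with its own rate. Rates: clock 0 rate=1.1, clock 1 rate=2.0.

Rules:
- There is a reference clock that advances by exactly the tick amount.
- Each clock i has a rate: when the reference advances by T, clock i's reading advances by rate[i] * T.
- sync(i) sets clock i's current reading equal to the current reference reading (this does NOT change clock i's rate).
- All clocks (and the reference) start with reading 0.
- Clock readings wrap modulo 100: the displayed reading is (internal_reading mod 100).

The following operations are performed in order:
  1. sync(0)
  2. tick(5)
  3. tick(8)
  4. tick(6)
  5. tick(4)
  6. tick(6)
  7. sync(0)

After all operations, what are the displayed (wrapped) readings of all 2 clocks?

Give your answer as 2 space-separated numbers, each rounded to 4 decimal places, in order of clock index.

After op 1 sync(0): ref=0.0000 raw=[0.0000 0.0000]
After op 2 tick(5): ref=5.0000 raw=[5.5000 10.0000]
After op 3 tick(8): ref=13.0000 raw=[14.3000 26.0000]
After op 4 tick(6): ref=19.0000 raw=[20.9000 38.0000]
After op 5 tick(4): ref=23.0000 raw=[25.3000 46.0000]
After op 6 tick(6): ref=29.0000 raw=[31.9000 58.0000]
After op 7 sync(0): ref=29.0000 raw=[29.0000 58.0000]
Wrap final raw readings (mod 100): 29.0000 mod 100 = 29.0000; 58.0000 mod 100 = 58.0000

Answer: 29.0000 58.0000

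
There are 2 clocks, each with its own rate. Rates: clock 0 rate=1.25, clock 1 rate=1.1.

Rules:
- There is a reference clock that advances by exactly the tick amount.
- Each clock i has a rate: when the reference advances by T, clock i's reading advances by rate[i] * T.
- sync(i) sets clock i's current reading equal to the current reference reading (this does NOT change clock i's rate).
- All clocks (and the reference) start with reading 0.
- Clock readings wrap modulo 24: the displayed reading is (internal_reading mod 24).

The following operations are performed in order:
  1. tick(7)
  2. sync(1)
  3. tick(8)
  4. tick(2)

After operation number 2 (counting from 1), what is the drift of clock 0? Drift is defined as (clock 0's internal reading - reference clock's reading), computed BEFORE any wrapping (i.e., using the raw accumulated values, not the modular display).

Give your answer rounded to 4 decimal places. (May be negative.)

Answer: 1.7500

Derivation:
After op 1 tick(7): ref=7.0000 raw=[8.7500 7.7000]
After op 2 sync(1): ref=7.0000 raw=[8.7500 7.0000]
Drift of clock 0 after op 2: 8.7500 - 7.0000 = 1.7500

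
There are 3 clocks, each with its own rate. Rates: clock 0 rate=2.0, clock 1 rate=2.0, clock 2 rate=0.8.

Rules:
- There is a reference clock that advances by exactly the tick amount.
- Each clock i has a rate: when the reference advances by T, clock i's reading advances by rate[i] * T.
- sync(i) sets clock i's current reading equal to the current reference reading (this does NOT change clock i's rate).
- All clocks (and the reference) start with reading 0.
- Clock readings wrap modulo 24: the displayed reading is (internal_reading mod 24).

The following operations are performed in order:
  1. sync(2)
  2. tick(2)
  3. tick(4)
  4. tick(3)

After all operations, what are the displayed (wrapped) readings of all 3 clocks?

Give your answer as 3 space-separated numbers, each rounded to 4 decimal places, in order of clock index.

After op 1 sync(2): ref=0.0000 raw=[0.0000 0.0000 0.0000]
After op 2 tick(2): ref=2.0000 raw=[4.0000 4.0000 1.6000]
After op 3 tick(4): ref=6.0000 raw=[12.0000 12.0000 4.8000]
After op 4 tick(3): ref=9.0000 raw=[18.0000 18.0000 7.2000]
Wrap final raw readings (mod 24): 18.0000 mod 24 = 18.0000; 18.0000 mod 24 = 18.0000; 7.2000 mod 24 = 7.2000

Answer: 18.0000 18.0000 7.2000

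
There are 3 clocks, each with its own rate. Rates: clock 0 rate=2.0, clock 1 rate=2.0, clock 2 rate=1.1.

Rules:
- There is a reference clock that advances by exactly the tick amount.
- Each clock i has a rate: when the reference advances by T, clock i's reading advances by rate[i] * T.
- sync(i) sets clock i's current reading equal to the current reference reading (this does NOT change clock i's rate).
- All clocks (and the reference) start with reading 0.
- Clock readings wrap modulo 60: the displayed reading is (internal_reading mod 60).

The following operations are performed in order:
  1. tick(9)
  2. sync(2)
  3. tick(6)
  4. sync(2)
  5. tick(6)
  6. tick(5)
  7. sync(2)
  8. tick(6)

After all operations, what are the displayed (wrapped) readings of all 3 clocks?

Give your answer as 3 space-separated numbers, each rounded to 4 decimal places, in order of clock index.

Answer: 4.0000 4.0000 32.6000

Derivation:
After op 1 tick(9): ref=9.0000 raw=[18.0000 18.0000 9.9000]
After op 2 sync(2): ref=9.0000 raw=[18.0000 18.0000 9.0000]
After op 3 tick(6): ref=15.0000 raw=[30.0000 30.0000 15.6000]
After op 4 sync(2): ref=15.0000 raw=[30.0000 30.0000 15.0000]
After op 5 tick(6): ref=21.0000 raw=[42.0000 42.0000 21.6000]
After op 6 tick(5): ref=26.0000 raw=[52.0000 52.0000 27.1000]
After op 7 sync(2): ref=26.0000 raw=[52.0000 52.0000 26.0000]
After op 8 tick(6): ref=32.0000 raw=[64.0000 64.0000 32.6000]
Wrap final raw readings (mod 60): 64.0000 mod 60 = 4.0000; 64.0000 mod 60 = 4.0000; 32.6000 mod 60 = 32.6000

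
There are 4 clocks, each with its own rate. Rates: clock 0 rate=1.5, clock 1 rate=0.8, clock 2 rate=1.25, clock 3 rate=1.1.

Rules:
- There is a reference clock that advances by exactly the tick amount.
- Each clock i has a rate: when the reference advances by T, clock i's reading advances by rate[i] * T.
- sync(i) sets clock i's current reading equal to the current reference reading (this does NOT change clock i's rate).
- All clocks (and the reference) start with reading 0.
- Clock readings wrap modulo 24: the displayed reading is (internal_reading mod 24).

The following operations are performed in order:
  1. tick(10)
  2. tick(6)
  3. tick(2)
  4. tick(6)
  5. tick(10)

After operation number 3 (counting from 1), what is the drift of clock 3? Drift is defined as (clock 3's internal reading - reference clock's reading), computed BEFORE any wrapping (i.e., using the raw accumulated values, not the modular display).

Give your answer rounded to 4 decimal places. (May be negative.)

Answer: 1.8000

Derivation:
After op 1 tick(10): ref=10.0000 raw=[15.0000 8.0000 12.5000 11.0000]
After op 2 tick(6): ref=16.0000 raw=[24.0000 12.8000 20.0000 17.6000]
After op 3 tick(2): ref=18.0000 raw=[27.0000 14.4000 22.5000 19.8000]
Drift of clock 3 after op 3: 19.8000 - 18.0000 = 1.8000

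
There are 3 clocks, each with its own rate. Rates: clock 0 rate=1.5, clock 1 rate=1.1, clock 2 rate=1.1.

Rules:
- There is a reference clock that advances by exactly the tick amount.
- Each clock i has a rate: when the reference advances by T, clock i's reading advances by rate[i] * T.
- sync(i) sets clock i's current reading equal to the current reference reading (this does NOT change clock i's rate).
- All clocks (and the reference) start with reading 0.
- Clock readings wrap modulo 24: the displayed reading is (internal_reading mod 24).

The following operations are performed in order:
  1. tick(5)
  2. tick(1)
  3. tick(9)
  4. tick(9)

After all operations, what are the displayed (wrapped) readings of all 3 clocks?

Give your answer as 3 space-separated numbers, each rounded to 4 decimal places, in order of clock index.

After op 1 tick(5): ref=5.0000 raw=[7.5000 5.5000 5.5000]
After op 2 tick(1): ref=6.0000 raw=[9.0000 6.6000 6.6000]
After op 3 tick(9): ref=15.0000 raw=[22.5000 16.5000 16.5000]
After op 4 tick(9): ref=24.0000 raw=[36.0000 26.4000 26.4000]
Wrap final raw readings (mod 24): 36.0000 mod 24 = 12.0000; 26.4000 mod 24 = 2.4000; 26.4000 mod 24 = 2.4000

Answer: 12.0000 2.4000 2.4000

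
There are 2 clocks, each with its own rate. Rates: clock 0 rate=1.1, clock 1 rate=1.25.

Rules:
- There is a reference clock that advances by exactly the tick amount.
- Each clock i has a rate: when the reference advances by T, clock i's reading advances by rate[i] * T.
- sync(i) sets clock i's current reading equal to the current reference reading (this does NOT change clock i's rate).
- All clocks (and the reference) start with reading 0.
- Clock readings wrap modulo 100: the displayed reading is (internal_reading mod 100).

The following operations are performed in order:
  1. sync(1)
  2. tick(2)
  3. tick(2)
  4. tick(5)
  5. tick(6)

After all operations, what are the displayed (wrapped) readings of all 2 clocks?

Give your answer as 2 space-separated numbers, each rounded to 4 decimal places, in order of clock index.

Answer: 16.5000 18.7500

Derivation:
After op 1 sync(1): ref=0.0000 raw=[0.0000 0.0000]
After op 2 tick(2): ref=2.0000 raw=[2.2000 2.5000]
After op 3 tick(2): ref=4.0000 raw=[4.4000 5.0000]
After op 4 tick(5): ref=9.0000 raw=[9.9000 11.2500]
After op 5 tick(6): ref=15.0000 raw=[16.5000 18.7500]
Wrap final raw readings (mod 100): 16.5000 mod 100 = 16.5000; 18.7500 mod 100 = 18.7500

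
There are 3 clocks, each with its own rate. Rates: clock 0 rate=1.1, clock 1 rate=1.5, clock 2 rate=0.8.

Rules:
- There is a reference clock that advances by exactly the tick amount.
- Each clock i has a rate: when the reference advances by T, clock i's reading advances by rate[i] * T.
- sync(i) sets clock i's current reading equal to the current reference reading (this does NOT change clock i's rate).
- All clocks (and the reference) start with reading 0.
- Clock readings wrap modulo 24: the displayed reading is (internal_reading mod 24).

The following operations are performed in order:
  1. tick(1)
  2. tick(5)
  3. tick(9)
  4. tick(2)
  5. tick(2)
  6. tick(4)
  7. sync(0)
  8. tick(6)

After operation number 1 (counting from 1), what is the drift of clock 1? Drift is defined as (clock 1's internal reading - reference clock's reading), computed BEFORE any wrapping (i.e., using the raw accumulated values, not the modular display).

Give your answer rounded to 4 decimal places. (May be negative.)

After op 1 tick(1): ref=1.0000 raw=[1.1000 1.5000 0.8000]
Drift of clock 1 after op 1: 1.5000 - 1.0000 = 0.5000

Answer: 0.5000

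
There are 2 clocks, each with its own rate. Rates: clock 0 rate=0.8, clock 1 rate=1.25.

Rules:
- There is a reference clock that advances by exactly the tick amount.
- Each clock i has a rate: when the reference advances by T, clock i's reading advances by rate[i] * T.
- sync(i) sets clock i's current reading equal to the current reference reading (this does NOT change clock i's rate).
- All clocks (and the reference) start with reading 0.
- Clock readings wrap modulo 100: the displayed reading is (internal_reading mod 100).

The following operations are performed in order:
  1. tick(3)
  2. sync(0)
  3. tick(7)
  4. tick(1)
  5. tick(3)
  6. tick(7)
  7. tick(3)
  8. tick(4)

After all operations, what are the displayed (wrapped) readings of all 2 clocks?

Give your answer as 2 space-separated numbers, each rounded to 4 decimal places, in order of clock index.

Answer: 23.0000 35.0000

Derivation:
After op 1 tick(3): ref=3.0000 raw=[2.4000 3.7500]
After op 2 sync(0): ref=3.0000 raw=[3.0000 3.7500]
After op 3 tick(7): ref=10.0000 raw=[8.6000 12.5000]
After op 4 tick(1): ref=11.0000 raw=[9.4000 13.7500]
After op 5 tick(3): ref=14.0000 raw=[11.8000 17.5000]
After op 6 tick(7): ref=21.0000 raw=[17.4000 26.2500]
After op 7 tick(3): ref=24.0000 raw=[19.8000 30.0000]
After op 8 tick(4): ref=28.0000 raw=[23.0000 35.0000]
Wrap final raw readings (mod 100): 23.0000 mod 100 = 23.0000; 35.0000 mod 100 = 35.0000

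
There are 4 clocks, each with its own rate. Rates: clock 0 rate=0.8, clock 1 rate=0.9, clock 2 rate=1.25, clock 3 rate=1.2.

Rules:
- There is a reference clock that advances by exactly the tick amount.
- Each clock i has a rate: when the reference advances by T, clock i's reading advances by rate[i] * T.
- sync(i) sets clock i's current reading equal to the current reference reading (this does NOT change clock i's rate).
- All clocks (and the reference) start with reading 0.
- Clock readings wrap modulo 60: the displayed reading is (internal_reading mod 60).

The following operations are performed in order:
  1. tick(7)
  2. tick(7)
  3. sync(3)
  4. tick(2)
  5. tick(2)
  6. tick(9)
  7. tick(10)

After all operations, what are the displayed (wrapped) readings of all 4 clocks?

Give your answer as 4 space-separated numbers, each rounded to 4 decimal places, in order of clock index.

After op 1 tick(7): ref=7.0000 raw=[5.6000 6.3000 8.7500 8.4000]
After op 2 tick(7): ref=14.0000 raw=[11.2000 12.6000 17.5000 16.8000]
After op 3 sync(3): ref=14.0000 raw=[11.2000 12.6000 17.5000 14.0000]
After op 4 tick(2): ref=16.0000 raw=[12.8000 14.4000 20.0000 16.4000]
After op 5 tick(2): ref=18.0000 raw=[14.4000 16.2000 22.5000 18.8000]
After op 6 tick(9): ref=27.0000 raw=[21.6000 24.3000 33.7500 29.6000]
After op 7 tick(10): ref=37.0000 raw=[29.6000 33.3000 46.2500 41.6000]
Wrap final raw readings (mod 60): 29.6000 mod 60 = 29.6000; 33.3000 mod 60 = 33.3000; 46.2500 mod 60 = 46.2500; 41.6000 mod 60 = 41.6000

Answer: 29.6000 33.3000 46.2500 41.6000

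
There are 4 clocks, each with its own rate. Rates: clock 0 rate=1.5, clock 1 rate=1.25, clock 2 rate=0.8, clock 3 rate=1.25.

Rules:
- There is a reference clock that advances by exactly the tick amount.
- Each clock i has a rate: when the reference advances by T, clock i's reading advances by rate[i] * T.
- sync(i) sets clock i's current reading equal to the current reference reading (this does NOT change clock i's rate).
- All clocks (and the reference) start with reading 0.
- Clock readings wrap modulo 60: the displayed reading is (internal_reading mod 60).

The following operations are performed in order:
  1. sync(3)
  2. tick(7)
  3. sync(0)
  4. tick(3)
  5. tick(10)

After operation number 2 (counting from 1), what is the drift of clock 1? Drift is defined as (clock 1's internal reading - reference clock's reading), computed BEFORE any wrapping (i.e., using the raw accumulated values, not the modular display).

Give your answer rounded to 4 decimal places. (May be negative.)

Answer: 1.7500

Derivation:
After op 1 sync(3): ref=0.0000 raw=[0.0000 0.0000 0.0000 0.0000]
After op 2 tick(7): ref=7.0000 raw=[10.5000 8.7500 5.6000 8.7500]
Drift of clock 1 after op 2: 8.7500 - 7.0000 = 1.7500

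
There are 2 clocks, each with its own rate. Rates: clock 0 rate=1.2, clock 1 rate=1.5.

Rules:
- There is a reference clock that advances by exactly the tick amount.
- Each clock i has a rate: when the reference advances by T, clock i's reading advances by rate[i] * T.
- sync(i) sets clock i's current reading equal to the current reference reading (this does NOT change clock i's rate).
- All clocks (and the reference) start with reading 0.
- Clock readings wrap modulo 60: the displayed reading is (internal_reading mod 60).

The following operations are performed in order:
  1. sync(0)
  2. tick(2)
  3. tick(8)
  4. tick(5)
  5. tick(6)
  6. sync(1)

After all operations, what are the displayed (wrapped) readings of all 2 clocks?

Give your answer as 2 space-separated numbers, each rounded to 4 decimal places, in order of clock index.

Answer: 25.2000 21.0000

Derivation:
After op 1 sync(0): ref=0.0000 raw=[0.0000 0.0000]
After op 2 tick(2): ref=2.0000 raw=[2.4000 3.0000]
After op 3 tick(8): ref=10.0000 raw=[12.0000 15.0000]
After op 4 tick(5): ref=15.0000 raw=[18.0000 22.5000]
After op 5 tick(6): ref=21.0000 raw=[25.2000 31.5000]
After op 6 sync(1): ref=21.0000 raw=[25.2000 21.0000]
Wrap final raw readings (mod 60): 25.2000 mod 60 = 25.2000; 21.0000 mod 60 = 21.0000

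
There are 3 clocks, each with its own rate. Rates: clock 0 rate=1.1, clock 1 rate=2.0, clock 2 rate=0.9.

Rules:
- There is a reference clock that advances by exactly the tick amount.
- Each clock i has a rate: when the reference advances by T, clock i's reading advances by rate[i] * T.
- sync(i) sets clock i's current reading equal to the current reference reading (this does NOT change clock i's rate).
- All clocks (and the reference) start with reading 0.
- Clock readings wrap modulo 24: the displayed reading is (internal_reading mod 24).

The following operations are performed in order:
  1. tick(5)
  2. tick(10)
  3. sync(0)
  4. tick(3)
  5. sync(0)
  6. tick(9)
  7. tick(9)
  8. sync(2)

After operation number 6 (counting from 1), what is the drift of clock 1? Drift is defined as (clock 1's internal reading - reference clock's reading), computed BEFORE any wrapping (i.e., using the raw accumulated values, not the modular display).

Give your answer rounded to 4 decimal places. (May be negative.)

Answer: 27.0000

Derivation:
After op 1 tick(5): ref=5.0000 raw=[5.5000 10.0000 4.5000]
After op 2 tick(10): ref=15.0000 raw=[16.5000 30.0000 13.5000]
After op 3 sync(0): ref=15.0000 raw=[15.0000 30.0000 13.5000]
After op 4 tick(3): ref=18.0000 raw=[18.3000 36.0000 16.2000]
After op 5 sync(0): ref=18.0000 raw=[18.0000 36.0000 16.2000]
After op 6 tick(9): ref=27.0000 raw=[27.9000 54.0000 24.3000]
Drift of clock 1 after op 6: 54.0000 - 27.0000 = 27.0000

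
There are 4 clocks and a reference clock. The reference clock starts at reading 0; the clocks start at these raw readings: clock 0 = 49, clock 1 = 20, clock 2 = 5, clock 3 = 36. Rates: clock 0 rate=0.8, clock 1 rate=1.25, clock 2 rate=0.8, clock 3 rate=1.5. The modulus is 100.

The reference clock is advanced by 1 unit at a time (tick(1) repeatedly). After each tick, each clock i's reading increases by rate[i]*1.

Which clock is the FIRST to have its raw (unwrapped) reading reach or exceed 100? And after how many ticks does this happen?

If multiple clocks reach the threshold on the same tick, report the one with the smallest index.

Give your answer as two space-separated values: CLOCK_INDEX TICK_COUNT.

Answer: 3 43

Derivation:
clock 0: start=49, rate=0.8, needs 100-49 = 51; ticks = ceil(51/0.8) = ceil(63.7500) = 64; reading at tick 64 = 49 + 0.8*64 = 100.2000
clock 1: start=20, rate=1.25, needs 100-20 = 80; ticks = ceil(80/1.25) = ceil(64.0000) = 64; reading at tick 64 = 20 + 1.25*64 = 100.0000
clock 2: start=5, rate=0.8, needs 100-5 = 95; ticks = ceil(95/0.8) = ceil(118.7500) = 119; reading at tick 119 = 5 + 0.8*119 = 100.2000
clock 3: start=36, rate=1.5, needs 100-36 = 64; ticks = ceil(64/1.5) = ceil(42.6667) = 43; reading at tick 43 = 36 + 1.5*43 = 100.5000
Minimum tick count = 43; winners = [3]; smallest index = 3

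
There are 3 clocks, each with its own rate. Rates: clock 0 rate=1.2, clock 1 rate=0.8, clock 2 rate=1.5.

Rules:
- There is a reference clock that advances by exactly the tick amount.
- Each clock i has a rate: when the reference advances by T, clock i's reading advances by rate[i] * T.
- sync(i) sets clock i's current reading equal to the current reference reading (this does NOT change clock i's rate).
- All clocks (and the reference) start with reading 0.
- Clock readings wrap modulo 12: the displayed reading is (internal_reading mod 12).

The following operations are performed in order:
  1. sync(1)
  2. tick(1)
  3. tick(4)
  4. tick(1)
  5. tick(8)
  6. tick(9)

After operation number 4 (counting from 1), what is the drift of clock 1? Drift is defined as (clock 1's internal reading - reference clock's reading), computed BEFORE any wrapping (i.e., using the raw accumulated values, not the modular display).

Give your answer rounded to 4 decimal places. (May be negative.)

After op 1 sync(1): ref=0.0000 raw=[0.0000 0.0000 0.0000]
After op 2 tick(1): ref=1.0000 raw=[1.2000 0.8000 1.5000]
After op 3 tick(4): ref=5.0000 raw=[6.0000 4.0000 7.5000]
After op 4 tick(1): ref=6.0000 raw=[7.2000 4.8000 9.0000]
Drift of clock 1 after op 4: 4.8000 - 6.0000 = -1.2000

Answer: -1.2000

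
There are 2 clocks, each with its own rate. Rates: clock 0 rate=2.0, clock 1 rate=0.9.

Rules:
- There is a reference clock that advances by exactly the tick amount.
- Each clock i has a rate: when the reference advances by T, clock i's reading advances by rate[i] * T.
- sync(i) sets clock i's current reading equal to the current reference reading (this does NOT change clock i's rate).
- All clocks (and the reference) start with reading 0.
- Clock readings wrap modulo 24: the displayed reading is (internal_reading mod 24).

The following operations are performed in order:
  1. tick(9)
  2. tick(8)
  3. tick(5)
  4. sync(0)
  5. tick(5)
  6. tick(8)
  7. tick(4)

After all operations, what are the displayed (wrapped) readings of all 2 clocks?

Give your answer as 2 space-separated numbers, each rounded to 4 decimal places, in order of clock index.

Answer: 8.0000 11.1000

Derivation:
After op 1 tick(9): ref=9.0000 raw=[18.0000 8.1000]
After op 2 tick(8): ref=17.0000 raw=[34.0000 15.3000]
After op 3 tick(5): ref=22.0000 raw=[44.0000 19.8000]
After op 4 sync(0): ref=22.0000 raw=[22.0000 19.8000]
After op 5 tick(5): ref=27.0000 raw=[32.0000 24.3000]
After op 6 tick(8): ref=35.0000 raw=[48.0000 31.5000]
After op 7 tick(4): ref=39.0000 raw=[56.0000 35.1000]
Wrap final raw readings (mod 24): 56.0000 mod 24 = 8.0000; 35.1000 mod 24 = 11.1000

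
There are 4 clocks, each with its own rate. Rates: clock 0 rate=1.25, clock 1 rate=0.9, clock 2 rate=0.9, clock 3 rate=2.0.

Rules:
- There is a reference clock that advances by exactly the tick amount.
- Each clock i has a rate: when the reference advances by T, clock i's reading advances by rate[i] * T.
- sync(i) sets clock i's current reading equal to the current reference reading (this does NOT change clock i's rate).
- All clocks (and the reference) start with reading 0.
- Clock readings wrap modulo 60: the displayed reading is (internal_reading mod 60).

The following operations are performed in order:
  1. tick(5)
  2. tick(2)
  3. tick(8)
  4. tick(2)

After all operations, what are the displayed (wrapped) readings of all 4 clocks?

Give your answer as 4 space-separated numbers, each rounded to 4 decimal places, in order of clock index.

After op 1 tick(5): ref=5.0000 raw=[6.2500 4.5000 4.5000 10.0000]
After op 2 tick(2): ref=7.0000 raw=[8.7500 6.3000 6.3000 14.0000]
After op 3 tick(8): ref=15.0000 raw=[18.7500 13.5000 13.5000 30.0000]
After op 4 tick(2): ref=17.0000 raw=[21.2500 15.3000 15.3000 34.0000]
Wrap final raw readings (mod 60): 21.2500 mod 60 = 21.2500; 15.3000 mod 60 = 15.3000; 15.3000 mod 60 = 15.3000; 34.0000 mod 60 = 34.0000

Answer: 21.2500 15.3000 15.3000 34.0000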